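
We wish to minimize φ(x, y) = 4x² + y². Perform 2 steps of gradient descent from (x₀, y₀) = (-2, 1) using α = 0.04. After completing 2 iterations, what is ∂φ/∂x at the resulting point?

-7.3984

∇φ = (8x, 2y)
Step 1: at (-2, 1), ∇φ = (-16, 2) → (-2, 1) − 0.04·(-16, 2) = (-1.36, 0.92)
Step 2: at (-1.36, 0.92), ∇φ = (-10.88, 1.84) → (-1.36, 0.92) − 0.04·(-10.88, 1.84) = (-0.9248, 0.8464)
∂φ/∂x at (-0.9248, 0.8464) = -7.3984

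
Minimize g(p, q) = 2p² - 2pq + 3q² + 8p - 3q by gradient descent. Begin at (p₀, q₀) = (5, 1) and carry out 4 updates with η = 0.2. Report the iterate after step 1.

∇g = (4p - 2q + 8, -2p + 6q - 3)
Step 1: at (5, 1), ∇g = (26, -7) → (5, 1) − 0.2·(26, -7) = (-0.2, 2.4)

(-0.2, 2.4)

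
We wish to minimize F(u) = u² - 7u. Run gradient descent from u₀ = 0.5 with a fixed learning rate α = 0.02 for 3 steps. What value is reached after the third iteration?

F′(u) = 2u - 7
u₁ = 0.5 − 0.02·(-6) = 0.62
u₂ = 0.62 − 0.02·(-5.76) = 0.7352
u₃ = 0.7352 − 0.02·(-5.5296) = 0.845792

0.845792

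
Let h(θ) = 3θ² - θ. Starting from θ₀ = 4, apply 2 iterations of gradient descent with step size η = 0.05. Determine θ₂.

2.045

h′(θ) = 6θ - 1
Step 1: h′(4) = 23; θ₁ = 4 − 0.05·23 = 2.85
Step 2: h′(2.85) = 16.1; θ₂ = 2.85 − 0.05·16.1 = 2.045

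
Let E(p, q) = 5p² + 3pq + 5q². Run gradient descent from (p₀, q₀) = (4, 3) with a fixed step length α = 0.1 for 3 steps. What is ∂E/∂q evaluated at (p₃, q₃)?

∇E = (10p + 3q, 3p + 10q)
Step 1: at (4, 3), ∇E = (49, 42) → (4, 3) − 0.1·(49, 42) = (-0.9, -1.2)
Step 2: at (-0.9, -1.2), ∇E = (-12.6, -14.7) → (-0.9, -1.2) − 0.1·(-12.6, -14.7) = (0.36, 0.27)
Step 3: at (0.36, 0.27), ∇E = (4.41, 3.78) → (0.36, 0.27) − 0.1·(4.41, 3.78) = (-0.081, -0.108)
∂E/∂q at (-0.081, -0.108) = -1.323

-1.323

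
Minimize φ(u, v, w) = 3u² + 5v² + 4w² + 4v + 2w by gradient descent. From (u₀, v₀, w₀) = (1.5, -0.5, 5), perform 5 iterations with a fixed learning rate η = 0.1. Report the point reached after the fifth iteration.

∇φ = (6u, 10v + 4, 8w + 2)
Step 1: at (1.5, -0.5, 5), ∇φ = (9, -1, 42) → (1.5, -0.5, 5) − 0.1·(9, -1, 42) = (0.6, -0.4, 0.8)
Step 2: at (0.6, -0.4, 0.8), ∇φ = (3.6, 0, 8.4) → (0.6, -0.4, 0.8) − 0.1·(3.6, 0, 8.4) = (0.24, -0.4, -0.04)
Step 3: at (0.24, -0.4, -0.04), ∇φ = (1.44, 0, 1.68) → (0.24, -0.4, -0.04) − 0.1·(1.44, 0, 1.68) = (0.096, -0.4, -0.208)
Step 4: at (0.096, -0.4, -0.208), ∇φ = (0.576, 0, 0.336) → (0.096, -0.4, -0.208) − 0.1·(0.576, 0, 0.336) = (0.0384, -0.4, -0.2416)
Step 5: at (0.0384, -0.4, -0.2416), ∇φ = (0.2304, 0, 0.0672) → (0.0384, -0.4, -0.2416) − 0.1·(0.2304, 0, 0.0672) = (0.01536, -0.4, -0.24832)

(0.01536, -0.4, -0.24832)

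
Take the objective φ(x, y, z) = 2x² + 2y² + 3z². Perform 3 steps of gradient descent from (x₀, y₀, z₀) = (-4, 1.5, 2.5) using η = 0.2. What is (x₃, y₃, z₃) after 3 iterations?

∇φ = (4x, 4y, 6z)
(x₁, y₁, z₁) = (-4, 1.5, 2.5) − 0.2·(-16, 6, 15) = (-0.8, 0.3, -0.5)
(x₂, y₂, z₂) = (-0.8, 0.3, -0.5) − 0.2·(-3.2, 1.2, -3) = (-0.16, 0.06, 0.1)
(x₃, y₃, z₃) = (-0.16, 0.06, 0.1) − 0.2·(-0.64, 0.24, 0.6) = (-0.032, 0.012, -0.02)

(-0.032, 0.012, -0.02)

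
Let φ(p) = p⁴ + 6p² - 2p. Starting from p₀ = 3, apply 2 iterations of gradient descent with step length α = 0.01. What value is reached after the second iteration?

1.25262752

φ′(p) = 4p³ + 12p - 2
p₁ = 3 − 0.01·142 = 1.58
p₂ = 1.58 − 0.01·32.737248 = 1.25262752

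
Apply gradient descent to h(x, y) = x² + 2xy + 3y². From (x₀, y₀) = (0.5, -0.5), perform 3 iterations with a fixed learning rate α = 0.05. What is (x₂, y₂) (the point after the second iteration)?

(0.49, -0.33)

∇h = (2x + 2y, 2x + 6y)
Step 1: at (0.5, -0.5), ∇h = (0, -2) → (0.5, -0.5) − 0.05·(0, -2) = (0.5, -0.4)
Step 2: at (0.5, -0.4), ∇h = (0.2, -1.4) → (0.5, -0.4) − 0.05·(0.2, -1.4) = (0.49, -0.33)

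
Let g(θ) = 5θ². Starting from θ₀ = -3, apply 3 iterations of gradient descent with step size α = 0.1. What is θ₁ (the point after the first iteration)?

0

g′(θ) = 10θ
Step 1: g′(-3) = -30; θ₁ = -3 − 0.1·(-30) = 0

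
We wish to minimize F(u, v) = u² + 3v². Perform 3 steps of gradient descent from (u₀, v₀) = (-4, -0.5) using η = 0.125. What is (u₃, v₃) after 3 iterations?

∇F = (2u, 6v)
(u₁, v₁) = (-4, -0.5) − 0.125·(-8, -3) = (-3, -0.125)
(u₂, v₂) = (-3, -0.125) − 0.125·(-6, -0.75) = (-2.25, -0.03125)
(u₃, v₃) = (-2.25, -0.03125) − 0.125·(-4.5, -0.1875) = (-1.6875, -0.0078125)

(-1.6875, -0.0078125)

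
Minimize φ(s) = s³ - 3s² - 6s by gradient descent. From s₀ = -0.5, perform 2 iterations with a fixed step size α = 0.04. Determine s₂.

-0.288572

φ′(s) = 3s² - 6s - 6
Step 1: φ′(-0.5) = -2.25; s₁ = -0.5 − 0.04·(-2.25) = -0.41
Step 2: φ′(-0.41) = -3.0357; s₂ = -0.41 − 0.04·(-3.0357) = -0.288572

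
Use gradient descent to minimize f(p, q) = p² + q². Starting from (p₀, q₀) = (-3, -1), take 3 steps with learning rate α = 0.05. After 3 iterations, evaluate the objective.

5.31441

∇f = (2p, 2q)
Step 1: at (-3, -1), ∇f = (-6, -2) → (-3, -1) − 0.05·(-6, -2) = (-2.7, -0.9)
Step 2: at (-2.7, -0.9), ∇f = (-5.4, -1.8) → (-2.7, -0.9) − 0.05·(-5.4, -1.8) = (-2.43, -0.81)
Step 3: at (-2.43, -0.81), ∇f = (-4.86, -1.62) → (-2.43, -0.81) − 0.05·(-4.86, -1.62) = (-2.187, -0.729)
f(-2.187, -0.729) = 5.31441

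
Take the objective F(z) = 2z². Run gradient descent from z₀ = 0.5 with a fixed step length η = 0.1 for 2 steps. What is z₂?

0.18

F′(z) = 4z
Step 1: F′(0.5) = 2; z₁ = 0.5 − 0.1·2 = 0.3
Step 2: F′(0.3) = 1.2; z₂ = 0.3 − 0.1·1.2 = 0.18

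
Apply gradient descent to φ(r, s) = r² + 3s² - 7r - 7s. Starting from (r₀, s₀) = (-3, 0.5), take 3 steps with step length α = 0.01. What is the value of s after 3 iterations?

0.612944

∇φ = (2r - 7, 6s - 7)
(r₁, s₁) = (-3, 0.5) − 0.01·(-13, -4) = (-2.87, 0.54)
(r₂, s₂) = (-2.87, 0.54) − 0.01·(-12.74, -3.76) = (-2.7426, 0.5776)
(r₃, s₃) = (-2.7426, 0.5776) − 0.01·(-12.4852, -3.5344) = (-2.617748, 0.612944)
s = 0.612944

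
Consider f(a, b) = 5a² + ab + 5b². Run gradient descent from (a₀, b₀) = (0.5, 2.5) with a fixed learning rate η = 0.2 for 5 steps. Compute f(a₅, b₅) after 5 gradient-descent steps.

154.211844096

∇f = (10a + b, a + 10b)
(a₁, b₁) = (0.5, 2.5) − 0.2·(7.5, 25.5) = (-1, -2.6)
(a₂, b₂) = (-1, -2.6) − 0.2·(-12.6, -27) = (1.52, 2.8)
(a₃, b₃) = (1.52, 2.8) − 0.2·(18, 29.52) = (-2.08, -3.104)
(a₄, b₄) = (-2.08, -3.104) − 0.2·(-23.904, -33.12) = (2.7008, 3.52)
(a₅, b₅) = (2.7008, 3.52) − 0.2·(30.528, 37.9008) = (-3.4048, -4.06016)
f(-3.4048, -4.06016) = 154.211844096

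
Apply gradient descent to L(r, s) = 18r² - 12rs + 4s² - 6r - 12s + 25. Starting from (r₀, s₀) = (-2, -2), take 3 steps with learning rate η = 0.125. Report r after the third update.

∇L = (36r - 12s - 6, -12r + 8s - 12)
Step 1: at (-2, -2), ∇L = (-54, -4) → (-2, -2) − 0.125·(-54, -4) = (4.75, -1.5)
Step 2: at (4.75, -1.5), ∇L = (183, -81) → (4.75, -1.5) − 0.125·(183, -81) = (-18.125, 8.625)
Step 3: at (-18.125, 8.625), ∇L = (-762, 274.5) → (-18.125, 8.625) − 0.125·(-762, 274.5) = (77.125, -25.6875)
r = 77.125

77.125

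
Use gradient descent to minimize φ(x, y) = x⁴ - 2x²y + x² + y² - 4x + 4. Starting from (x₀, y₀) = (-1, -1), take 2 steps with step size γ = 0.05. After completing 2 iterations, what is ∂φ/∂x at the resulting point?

∇φ = (4x³ - 4xy + 2x - 4, -2x² + 2y)
(x₁, y₁) = (-1, -1) − 0.05·(-14, -4) = (-0.3, -0.8)
(x₂, y₂) = (-0.3, -0.8) − 0.05·(-5.668, -1.78) = (-0.0166, -0.711)
∂φ/∂x at (-0.0166, -0.711) = -4.080428697184

-4.080428697184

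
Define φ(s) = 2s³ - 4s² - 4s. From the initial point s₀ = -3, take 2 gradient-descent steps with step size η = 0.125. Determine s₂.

φ′(s) = 6s² - 8s - 4
s₁ = -3 − 0.125·74 = -12.25
s₂ = -12.25 − 0.125·994.375 = -136.546875

-136.546875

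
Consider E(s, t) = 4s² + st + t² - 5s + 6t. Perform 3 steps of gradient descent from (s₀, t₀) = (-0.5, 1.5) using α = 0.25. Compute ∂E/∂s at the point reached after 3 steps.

6.4765625

∇E = (8s + t - 5, s + 2t + 6)
(s₁, t₁) = (-0.5, 1.5) − 0.25·(-7.5, 8.5) = (1.375, -0.625)
(s₂, t₂) = (1.375, -0.625) − 0.25·(5.375, 6.125) = (0.03125, -2.15625)
(s₃, t₃) = (0.03125, -2.15625) − 0.25·(-6.90625, 1.71875) = (1.7578125, -2.5859375)
∂E/∂s at (1.7578125, -2.5859375) = 6.4765625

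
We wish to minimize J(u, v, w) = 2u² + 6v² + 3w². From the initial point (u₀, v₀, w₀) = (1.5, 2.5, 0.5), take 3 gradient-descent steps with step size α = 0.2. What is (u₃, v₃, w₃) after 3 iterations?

(0.012, -6.86, -0.004)

∇J = (4u, 12v, 6w)
Step 1: at (1.5, 2.5, 0.5), ∇J = (6, 30, 3) → (1.5, 2.5, 0.5) − 0.2·(6, 30, 3) = (0.3, -3.5, -0.1)
Step 2: at (0.3, -3.5, -0.1), ∇J = (1.2, -42, -0.6) → (0.3, -3.5, -0.1) − 0.2·(1.2, -42, -0.6) = (0.06, 4.9, 0.02)
Step 3: at (0.06, 4.9, 0.02), ∇J = (0.24, 58.8, 0.12) → (0.06, 4.9, 0.02) − 0.2·(0.24, 58.8, 0.12) = (0.012, -6.86, -0.004)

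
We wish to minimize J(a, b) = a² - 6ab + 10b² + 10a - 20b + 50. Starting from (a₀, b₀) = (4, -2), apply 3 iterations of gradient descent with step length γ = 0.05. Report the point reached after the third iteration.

∇J = (2a - 6b + 10, -6a + 20b - 20)
(a₁, b₁) = (4, -2) − 0.05·(30, -84) = (2.5, 2.2)
(a₂, b₂) = (2.5, 2.2) − 0.05·(1.8, 9) = (2.41, 1.75)
(a₃, b₃) = (2.41, 1.75) − 0.05·(4.32, 0.54) = (2.194, 1.723)

(2.194, 1.723)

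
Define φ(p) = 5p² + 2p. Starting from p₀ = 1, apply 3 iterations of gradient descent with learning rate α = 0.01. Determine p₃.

φ′(p) = 10p + 2
p₁ = 1 − 0.01·12 = 0.88
p₂ = 0.88 − 0.01·10.8 = 0.772
p₃ = 0.772 − 0.01·9.72 = 0.6748

0.6748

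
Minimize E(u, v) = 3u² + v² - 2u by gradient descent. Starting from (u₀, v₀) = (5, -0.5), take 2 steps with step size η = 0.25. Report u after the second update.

1.5

∇E = (6u - 2, 2v)
Step 1: at (5, -0.5), ∇E = (28, -1) → (5, -0.5) − 0.25·(28, -1) = (-2, -0.25)
Step 2: at (-2, -0.25), ∇E = (-14, -0.5) → (-2, -0.25) − 0.25·(-14, -0.5) = (1.5, -0.125)
u = 1.5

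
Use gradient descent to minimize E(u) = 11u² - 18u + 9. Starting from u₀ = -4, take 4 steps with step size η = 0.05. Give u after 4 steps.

0.8177

E′(u) = 22u - 18
u₁ = -4 − 0.05·(-106) = 1.3
u₂ = 1.3 − 0.05·10.6 = 0.77
u₃ = 0.77 − 0.05·(-1.06) = 0.823
u₄ = 0.823 − 0.05·0.106 = 0.8177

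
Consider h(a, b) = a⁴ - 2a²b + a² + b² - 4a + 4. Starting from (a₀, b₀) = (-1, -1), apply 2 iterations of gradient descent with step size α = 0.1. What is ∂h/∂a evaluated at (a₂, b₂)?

∇h = (4a³ - 4ab + 2a - 4, -2a² + 2b)
(a₁, b₁) = (-1, -1) − 0.1·(-14, -4) = (0.4, -0.6)
(a₂, b₂) = (0.4, -0.6) − 0.1·(-1.984, -1.52) = (0.5984, -0.448)
∂h/∂a at (0.5984, -0.448) = -0.873760784384

-0.873760784384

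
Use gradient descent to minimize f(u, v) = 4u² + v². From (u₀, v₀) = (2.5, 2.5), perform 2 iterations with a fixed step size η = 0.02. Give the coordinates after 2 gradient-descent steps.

(1.764, 2.304)

∇f = (8u, 2v)
(u₁, v₁) = (2.5, 2.5) − 0.02·(20, 5) = (2.1, 2.4)
(u₂, v₂) = (2.1, 2.4) − 0.02·(16.8, 4.8) = (1.764, 2.304)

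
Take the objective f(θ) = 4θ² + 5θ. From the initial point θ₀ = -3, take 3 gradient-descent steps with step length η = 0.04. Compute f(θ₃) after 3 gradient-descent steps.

0.668197576704

f′(θ) = 8θ + 5
Step 1: f′(-3) = -19; θ₁ = -3 − 0.04·(-19) = -2.24
Step 2: f′(-2.24) = -12.92; θ₂ = -2.24 − 0.04·(-12.92) = -1.7232
Step 3: f′(-1.7232) = -8.7856; θ₃ = -1.7232 − 0.04·(-8.7856) = -1.371776
f(-1.371776) = 0.668197576704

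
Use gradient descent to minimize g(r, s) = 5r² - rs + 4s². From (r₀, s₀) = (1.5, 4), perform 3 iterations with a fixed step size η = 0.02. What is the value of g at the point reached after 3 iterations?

25.789070373088

∇g = (10r - s, -r + 8s)
(r₁, s₁) = (1.5, 4) − 0.02·(11, 30.5) = (1.28, 3.39)
(r₂, s₂) = (1.28, 3.39) − 0.02·(9.41, 25.84) = (1.0918, 2.8732)
(r₃, s₃) = (1.0918, 2.8732) − 0.02·(8.0448, 21.8938) = (0.930904, 2.435324)
g(0.930904, 2.435324) = 25.789070373088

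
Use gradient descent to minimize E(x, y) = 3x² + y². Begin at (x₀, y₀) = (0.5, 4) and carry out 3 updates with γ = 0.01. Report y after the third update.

∇E = (6x, 2y)
(x₁, y₁) = (0.5, 4) − 0.01·(3, 8) = (0.47, 3.92)
(x₂, y₂) = (0.47, 3.92) − 0.01·(2.82, 7.84) = (0.4418, 3.8416)
(x₃, y₃) = (0.4418, 3.8416) − 0.01·(2.6508, 7.6832) = (0.415292, 3.764768)
y = 3.764768

3.764768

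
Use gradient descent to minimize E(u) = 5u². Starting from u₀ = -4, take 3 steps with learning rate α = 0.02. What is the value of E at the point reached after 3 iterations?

20.97152

E′(u) = 10u
Step 1: E′(-4) = -40; u₁ = -4 − 0.02·(-40) = -3.2
Step 2: E′(-3.2) = -32; u₂ = -3.2 − 0.02·(-32) = -2.56
Step 3: E′(-2.56) = -25.6; u₃ = -2.56 − 0.02·(-25.6) = -2.048
E(-2.048) = 20.97152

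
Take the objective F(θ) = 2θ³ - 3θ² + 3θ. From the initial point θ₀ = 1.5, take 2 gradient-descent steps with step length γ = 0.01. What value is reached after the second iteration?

F′(θ) = 6θ² - 6θ + 3
θ₁ = 1.5 − 0.01·7.5 = 1.425
θ₂ = 1.425 − 0.01·6.63375 = 1.3586625

1.3586625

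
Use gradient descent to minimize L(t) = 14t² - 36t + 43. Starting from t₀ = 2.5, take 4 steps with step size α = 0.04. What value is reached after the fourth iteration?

1.28596608

L′(t) = 28t - 36
Step 1: L′(2.5) = 34; t₁ = 2.5 − 0.04·34 = 1.14
Step 2: L′(1.14) = -4.08; t₂ = 1.14 − 0.04·(-4.08) = 1.3032
Step 3: L′(1.3032) = 0.4896; t₃ = 1.3032 − 0.04·0.4896 = 1.283616
Step 4: L′(1.283616) = -0.058752; t₄ = 1.283616 − 0.04·(-0.058752) = 1.28596608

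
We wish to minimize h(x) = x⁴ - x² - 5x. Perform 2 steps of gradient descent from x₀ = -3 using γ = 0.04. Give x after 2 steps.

h′(x) = 4x³ - 2x - 5
Step 1: h′(-3) = -107; x₁ = -3 − 0.04·(-107) = 1.28
Step 2: h′(1.28) = 0.828608; x₂ = 1.28 − 0.04·0.828608 = 1.24685568

1.24685568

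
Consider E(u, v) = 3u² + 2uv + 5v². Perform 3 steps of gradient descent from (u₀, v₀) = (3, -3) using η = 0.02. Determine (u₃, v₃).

∇E = (6u + 2v, 2u + 10v)
Step 1: at (3, -3), ∇E = (12, -24) → (3, -3) − 0.02·(12, -24) = (2.76, -2.52)
Step 2: at (2.76, -2.52), ∇E = (11.52, -19.68) → (2.76, -2.52) − 0.02·(11.52, -19.68) = (2.5296, -2.1264)
Step 3: at (2.5296, -2.1264), ∇E = (10.9248, -16.2048) → (2.5296, -2.1264) − 0.02·(10.9248, -16.2048) = (2.311104, -1.802304)

(2.311104, -1.802304)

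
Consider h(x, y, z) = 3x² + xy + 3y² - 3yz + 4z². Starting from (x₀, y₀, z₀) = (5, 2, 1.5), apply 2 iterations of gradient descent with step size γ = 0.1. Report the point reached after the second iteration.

(0.645, 0.39, 0.405)

∇h = (6x + y, x + 6y - 3z, -3y + 8z)
Step 1: at (5, 2, 1.5), ∇h = (32, 12.5, 6) → (5, 2, 1.5) − 0.1·(32, 12.5, 6) = (1.8, 0.75, 0.9)
Step 2: at (1.8, 0.75, 0.9), ∇h = (11.55, 3.6, 4.95) → (1.8, 0.75, 0.9) − 0.1·(11.55, 3.6, 4.95) = (0.645, 0.39, 0.405)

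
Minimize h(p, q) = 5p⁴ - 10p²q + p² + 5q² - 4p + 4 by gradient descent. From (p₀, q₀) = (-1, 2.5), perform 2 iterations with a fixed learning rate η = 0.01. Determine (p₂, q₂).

(-1.3766752, 2.26876)

∇h = (20p³ - 20pq + 2p - 4, -10p² + 10q)
(p₁, q₁) = (-1, 2.5) − 0.01·(24, 15) = (-1.24, 2.35)
(p₂, q₂) = (-1.24, 2.35) − 0.01·(13.66752, 8.124) = (-1.3766752, 2.26876)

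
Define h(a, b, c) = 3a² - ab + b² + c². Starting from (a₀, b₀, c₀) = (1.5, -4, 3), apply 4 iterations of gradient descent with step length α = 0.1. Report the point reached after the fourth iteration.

(-0.32865, -1.6, 1.2288)

∇h = (6a - b, -a + 2b, 2c)
Step 1: at (1.5, -4, 3), ∇h = (13, -9.5, 6) → (1.5, -4, 3) − 0.1·(13, -9.5, 6) = (0.2, -3.05, 2.4)
Step 2: at (0.2, -3.05, 2.4), ∇h = (4.25, -6.3, 4.8) → (0.2, -3.05, 2.4) − 0.1·(4.25, -6.3, 4.8) = (-0.225, -2.42, 1.92)
Step 3: at (-0.225, -2.42, 1.92), ∇h = (1.07, -4.615, 3.84) → (-0.225, -2.42, 1.92) − 0.1·(1.07, -4.615, 3.84) = (-0.332, -1.9585, 1.536)
Step 4: at (-0.332, -1.9585, 1.536), ∇h = (-0.0335, -3.585, 3.072) → (-0.332, -1.9585, 1.536) − 0.1·(-0.0335, -3.585, 3.072) = (-0.32865, -1.6, 1.2288)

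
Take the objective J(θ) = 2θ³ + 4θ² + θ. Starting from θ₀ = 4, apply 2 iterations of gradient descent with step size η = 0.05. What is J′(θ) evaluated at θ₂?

40.598283375

J′(θ) = 6θ² + 8θ + 1
θ₁ = 4 − 0.05·129 = -2.45
θ₂ = -2.45 − 0.05·17.415 = -3.32075
J′(θ) at (-3.32075) = 40.598283375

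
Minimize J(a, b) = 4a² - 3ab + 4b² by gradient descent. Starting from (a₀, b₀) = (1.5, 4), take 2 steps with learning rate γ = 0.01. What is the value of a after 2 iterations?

∇J = (8a - 3b, -3a + 8b)
Step 1: at (1.5, 4), ∇J = (0, 27.5) → (1.5, 4) − 0.01·(0, 27.5) = (1.5, 3.725)
Step 2: at (1.5, 3.725), ∇J = (0.825, 25.3) → (1.5, 3.725) − 0.01·(0.825, 25.3) = (1.49175, 3.472)
a = 1.49175

1.49175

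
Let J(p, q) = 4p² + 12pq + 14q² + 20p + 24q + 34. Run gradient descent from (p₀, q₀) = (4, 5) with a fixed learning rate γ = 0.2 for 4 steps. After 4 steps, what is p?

3240.608

∇J = (8p + 12q + 20, 12p + 28q + 24)
(p₁, q₁) = (4, 5) − 0.2·(112, 212) = (-18.4, -37.4)
(p₂, q₂) = (-18.4, -37.4) − 0.2·(-576, -1244) = (96.8, 211.4)
(p₃, q₃) = (96.8, 211.4) − 0.2·(3331.2, 7104.8) = (-569.44, -1209.56)
(p₄, q₄) = (-569.44, -1209.56) − 0.2·(-19050.24, -40676.96) = (3240.608, 6925.832)
p = 3240.608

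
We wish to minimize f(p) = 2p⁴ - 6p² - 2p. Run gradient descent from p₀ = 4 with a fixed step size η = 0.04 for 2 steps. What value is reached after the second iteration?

f′(p) = 8p³ - 12p - 2
p₁ = 4 − 0.04·462 = -14.48
p₂ = -14.48 − 0.04·(-24116.459136) = 950.17836544

950.17836544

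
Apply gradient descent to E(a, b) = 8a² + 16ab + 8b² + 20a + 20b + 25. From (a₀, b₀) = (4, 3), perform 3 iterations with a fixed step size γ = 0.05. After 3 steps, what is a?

∇E = (16a + 16b + 20, 16a + 16b + 20)
(a₁, b₁) = (4, 3) − 0.05·(132, 132) = (-2.6, -3.6)
(a₂, b₂) = (-2.6, -3.6) − 0.05·(-79.2, -79.2) = (1.36, 0.36)
(a₃, b₃) = (1.36, 0.36) − 0.05·(47.52, 47.52) = (-1.016, -2.016)
a = -1.016

-1.016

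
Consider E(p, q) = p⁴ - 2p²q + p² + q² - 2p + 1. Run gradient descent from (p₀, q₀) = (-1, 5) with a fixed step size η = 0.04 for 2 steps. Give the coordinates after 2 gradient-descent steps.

(-1.87113728, 4.480832)

∇E = (4p³ - 4pq + 2p - 2, -2p² + 2q)
(p₁, q₁) = (-1, 5) − 0.04·(12, 8) = (-1.48, 4.68)
(p₂, q₂) = (-1.48, 4.68) − 0.04·(9.778432, 4.9792) = (-1.87113728, 4.480832)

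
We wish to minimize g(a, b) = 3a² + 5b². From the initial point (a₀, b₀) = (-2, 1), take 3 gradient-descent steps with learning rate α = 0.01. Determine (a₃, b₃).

(-1.661168, 0.729)

∇g = (6a, 10b)
Step 1: at (-2, 1), ∇g = (-12, 10) → (-2, 1) − 0.01·(-12, 10) = (-1.88, 0.9)
Step 2: at (-1.88, 0.9), ∇g = (-11.28, 9) → (-1.88, 0.9) − 0.01·(-11.28, 9) = (-1.7672, 0.81)
Step 3: at (-1.7672, 0.81), ∇g = (-10.6032, 8.1) → (-1.7672, 0.81) − 0.01·(-10.6032, 8.1) = (-1.661168, 0.729)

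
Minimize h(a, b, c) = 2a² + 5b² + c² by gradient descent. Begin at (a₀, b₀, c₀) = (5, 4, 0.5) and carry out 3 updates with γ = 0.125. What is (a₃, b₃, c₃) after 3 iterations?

(0.625, -0.0625, 0.2109375)

∇h = (4a, 10b, 2c)
(a₁, b₁, c₁) = (5, 4, 0.5) − 0.125·(20, 40, 1) = (2.5, -1, 0.375)
(a₂, b₂, c₂) = (2.5, -1, 0.375) − 0.125·(10, -10, 0.75) = (1.25, 0.25, 0.28125)
(a₃, b₃, c₃) = (1.25, 0.25, 0.28125) − 0.125·(5, 2.5, 0.5625) = (0.625, -0.0625, 0.2109375)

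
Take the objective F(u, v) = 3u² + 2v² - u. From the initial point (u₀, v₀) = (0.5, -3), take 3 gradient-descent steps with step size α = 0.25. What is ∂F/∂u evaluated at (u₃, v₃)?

-0.25

∇F = (6u - 1, 4v)
(u₁, v₁) = (0.5, -3) − 0.25·(2, -12) = (0, 0)
(u₂, v₂) = (0, 0) − 0.25·(-1, 0) = (0.25, 0)
(u₃, v₃) = (0.25, 0) − 0.25·(0.5, 0) = (0.125, 0)
∂F/∂u at (0.125, 0) = -0.25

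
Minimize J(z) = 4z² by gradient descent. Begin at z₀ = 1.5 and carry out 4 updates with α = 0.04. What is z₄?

0.32072064

J′(z) = 8z
z₁ = 1.5 − 0.04·12 = 1.02
z₂ = 1.02 − 0.04·8.16 = 0.6936
z₃ = 0.6936 − 0.04·5.5488 = 0.471648
z₄ = 0.471648 − 0.04·3.773184 = 0.32072064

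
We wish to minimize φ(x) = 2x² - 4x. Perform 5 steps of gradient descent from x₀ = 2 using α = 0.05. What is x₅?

1.32768

φ′(x) = 4x - 4
x₁ = 2 − 0.05·4 = 1.8
x₂ = 1.8 − 0.05·3.2 = 1.64
x₃ = 1.64 − 0.05·2.56 = 1.512
x₄ = 1.512 − 0.05·2.048 = 1.4096
x₅ = 1.4096 − 0.05·1.6384 = 1.32768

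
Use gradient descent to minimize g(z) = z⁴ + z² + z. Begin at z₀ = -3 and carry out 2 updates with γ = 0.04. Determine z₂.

0.79651072

g′(z) = 4z³ + 2z + 1
z₁ = -3 − 0.04·(-113) = 1.52
z₂ = 1.52 − 0.04·18.087232 = 0.79651072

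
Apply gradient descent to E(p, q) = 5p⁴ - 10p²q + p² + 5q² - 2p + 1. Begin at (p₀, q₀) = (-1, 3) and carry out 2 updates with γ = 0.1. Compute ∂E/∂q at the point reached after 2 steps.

∇E = (20p³ - 20pq + 2p - 2, -10p² + 10q)
(p₁, q₁) = (-1, 3) − 0.1·(36, 20) = (-4.6, 1)
(p₂, q₂) = (-4.6, 1) − 0.1·(-1865.92, -201.6) = (181.992, 21.16)
∂E/∂q at (181.992, 21.16) = -330999.28064

-330999.28064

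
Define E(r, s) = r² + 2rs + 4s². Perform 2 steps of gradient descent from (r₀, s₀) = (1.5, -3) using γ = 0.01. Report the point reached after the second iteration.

∇E = (2r + 2s, 2r + 8s)
Step 1: at (1.5, -3), ∇E = (-3, -21) → (1.5, -3) − 0.01·(-3, -21) = (1.53, -2.79)
Step 2: at (1.53, -2.79), ∇E = (-2.52, -19.26) → (1.53, -2.79) − 0.01·(-2.52, -19.26) = (1.5552, -2.5974)

(1.5552, -2.5974)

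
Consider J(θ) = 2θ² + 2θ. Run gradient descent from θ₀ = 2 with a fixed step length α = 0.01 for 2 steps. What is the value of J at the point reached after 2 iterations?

J′(θ) = 4θ + 2
Step 1: J′(2) = 10; θ₁ = 2 − 0.01·10 = 1.9
Step 2: J′(1.9) = 9.6; θ₂ = 1.9 − 0.01·9.6 = 1.804
J(1.804) = 10.116832

10.116832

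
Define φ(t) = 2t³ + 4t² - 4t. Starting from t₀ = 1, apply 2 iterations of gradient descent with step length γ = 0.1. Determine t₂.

φ′(t) = 6t² + 8t - 4
Step 1: φ′(1) = 10; t₁ = 1 − 0.1·10 = 0
Step 2: φ′(0) = -4; t₂ = 0 − 0.1·(-4) = 0.4

0.4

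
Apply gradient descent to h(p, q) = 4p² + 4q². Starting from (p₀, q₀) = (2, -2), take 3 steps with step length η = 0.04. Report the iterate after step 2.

(0.9248, -0.9248)

∇h = (8p, 8q)
Step 1: at (2, -2), ∇h = (16, -16) → (2, -2) − 0.04·(16, -16) = (1.36, -1.36)
Step 2: at (1.36, -1.36), ∇h = (10.88, -10.88) → (1.36, -1.36) − 0.04·(10.88, -10.88) = (0.9248, -0.9248)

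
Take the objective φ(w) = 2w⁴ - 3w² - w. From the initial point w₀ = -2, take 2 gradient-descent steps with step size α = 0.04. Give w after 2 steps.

0.18824704

φ′(w) = 8w³ - 6w - 1
Step 1: φ′(-2) = -53; w₁ = -2 − 0.04·(-53) = 0.12
Step 2: φ′(0.12) = -1.706176; w₂ = 0.12 − 0.04·(-1.706176) = 0.18824704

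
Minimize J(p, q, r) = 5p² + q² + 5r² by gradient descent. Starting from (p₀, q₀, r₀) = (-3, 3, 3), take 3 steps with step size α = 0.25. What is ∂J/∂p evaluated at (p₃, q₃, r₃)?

101.25

∇J = (10p, 2q, 10r)
(p₁, q₁, r₁) = (-3, 3, 3) − 0.25·(-30, 6, 30) = (4.5, 1.5, -4.5)
(p₂, q₂, r₂) = (4.5, 1.5, -4.5) − 0.25·(45, 3, -45) = (-6.75, 0.75, 6.75)
(p₃, q₃, r₃) = (-6.75, 0.75, 6.75) − 0.25·(-67.5, 1.5, 67.5) = (10.125, 0.375, -10.125)
∂J/∂p at (10.125, 0.375, -10.125) = 101.25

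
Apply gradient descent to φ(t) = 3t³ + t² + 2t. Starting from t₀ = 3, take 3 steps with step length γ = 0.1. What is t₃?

φ′(t) = 9t² + 2t + 2
Step 1: φ′(3) = 89; t₁ = 3 − 0.1·89 = -5.9
Step 2: φ′(-5.9) = 303.49; t₂ = -5.9 − 0.1·303.49 = -36.249
Step 3: φ′(-36.249) = 11755.412009; t₃ = -36.249 − 0.1·11755.412009 = -1211.7902009

-1211.7902009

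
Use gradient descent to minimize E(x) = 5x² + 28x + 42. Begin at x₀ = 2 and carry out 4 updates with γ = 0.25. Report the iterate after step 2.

E′(x) = 10x + 28
x₁ = 2 − 0.25·48 = -10
x₂ = -10 − 0.25·(-72) = 8

8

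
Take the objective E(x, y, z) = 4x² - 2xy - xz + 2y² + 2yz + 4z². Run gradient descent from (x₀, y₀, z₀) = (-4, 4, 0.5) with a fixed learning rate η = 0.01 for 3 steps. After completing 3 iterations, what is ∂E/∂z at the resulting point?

∇E = (8x - 2y - z, -2x + 4y + 2z, -x + 2y + 8z)
(x₁, y₁, z₁) = (-4, 4, 0.5) − 0.01·(-40.5, 25, 16) = (-3.595, 3.75, 0.34)
(x₂, y₂, z₂) = (-3.595, 3.75, 0.34) − 0.01·(-36.6, 22.87, 13.815) = (-3.229, 3.5213, 0.20185)
(x₃, y₃, z₃) = (-3.229, 3.5213, 0.20185) − 0.01·(-33.07645, 20.9469, 11.8864) = (-2.8982355, 3.311831, 0.082986)
∂E/∂z at (-2.8982355, 3.311831, 0.082986) = 10.1857855

10.1857855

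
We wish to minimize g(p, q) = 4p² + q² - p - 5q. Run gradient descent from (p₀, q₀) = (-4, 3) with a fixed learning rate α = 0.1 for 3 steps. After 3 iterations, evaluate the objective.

-6.242608

∇g = (8p - 1, 2q - 5)
Step 1: at (-4, 3), ∇g = (-33, 1) → (-4, 3) − 0.1·(-33, 1) = (-0.7, 2.9)
Step 2: at (-0.7, 2.9), ∇g = (-6.6, 0.8) → (-0.7, 2.9) − 0.1·(-6.6, 0.8) = (-0.04, 2.82)
Step 3: at (-0.04, 2.82), ∇g = (-1.32, 0.64) → (-0.04, 2.82) − 0.1·(-1.32, 0.64) = (0.092, 2.756)
g(0.092, 2.756) = -6.242608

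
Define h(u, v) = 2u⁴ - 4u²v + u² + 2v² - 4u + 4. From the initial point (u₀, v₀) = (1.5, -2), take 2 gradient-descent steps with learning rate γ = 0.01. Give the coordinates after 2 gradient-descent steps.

∇h = (8u³ - 8uv + 2u - 4, -4u² + 4v)
Step 1: at (1.5, -2), ∇h = (50, -17) → (1.5, -2) − 0.01·(50, -17) = (1, -1.83)
Step 2: at (1, -1.83), ∇h = (20.64, -11.32) → (1, -1.83) − 0.01·(20.64, -11.32) = (0.7936, -1.7168)

(0.7936, -1.7168)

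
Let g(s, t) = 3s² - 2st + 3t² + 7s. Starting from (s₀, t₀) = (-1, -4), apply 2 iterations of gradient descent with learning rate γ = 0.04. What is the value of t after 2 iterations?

∇g = (6s - 2t + 7, -2s + 6t)
Step 1: at (-1, -4), ∇g = (9, -22) → (-1, -4) − 0.04·(9, -22) = (-1.36, -3.12)
Step 2: at (-1.36, -3.12), ∇g = (5.08, -16) → (-1.36, -3.12) − 0.04·(5.08, -16) = (-1.5632, -2.48)
t = -2.48

-2.48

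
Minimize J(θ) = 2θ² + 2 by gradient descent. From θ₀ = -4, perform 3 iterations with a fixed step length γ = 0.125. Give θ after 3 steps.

-0.5

J′(θ) = 4θ
Step 1: J′(-4) = -16; θ₁ = -4 − 0.125·(-16) = -2
Step 2: J′(-2) = -8; θ₂ = -2 − 0.125·(-8) = -1
Step 3: J′(-1) = -4; θ₃ = -1 − 0.125·(-4) = -0.5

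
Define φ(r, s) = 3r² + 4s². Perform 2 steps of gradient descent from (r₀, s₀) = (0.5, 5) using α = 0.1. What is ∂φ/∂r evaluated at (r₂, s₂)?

0.48

∇φ = (6r, 8s)
Step 1: at (0.5, 5), ∇φ = (3, 40) → (0.5, 5) − 0.1·(3, 40) = (0.2, 1)
Step 2: at (0.2, 1), ∇φ = (1.2, 8) → (0.2, 1) − 0.1·(1.2, 8) = (0.08, 0.2)
∂φ/∂r at (0.08, 0.2) = 0.48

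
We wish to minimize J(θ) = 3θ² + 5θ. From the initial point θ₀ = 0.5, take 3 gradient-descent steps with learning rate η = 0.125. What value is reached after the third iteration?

-0.8125

J′(θ) = 6θ + 5
θ₁ = 0.5 − 0.125·8 = -0.5
θ₂ = -0.5 − 0.125·2 = -0.75
θ₃ = -0.75 − 0.125·0.5 = -0.8125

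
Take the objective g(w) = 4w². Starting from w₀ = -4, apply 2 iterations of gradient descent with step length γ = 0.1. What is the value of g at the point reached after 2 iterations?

0.1024

g′(w) = 8w
w₁ = -4 − 0.1·(-32) = -0.8
w₂ = -0.8 − 0.1·(-6.4) = -0.16
g(-0.16) = 0.1024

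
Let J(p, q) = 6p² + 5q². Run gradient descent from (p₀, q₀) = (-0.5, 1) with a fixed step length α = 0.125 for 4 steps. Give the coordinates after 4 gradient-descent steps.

(-0.03125, 0.00390625)

∇J = (12p, 10q)
Step 1: at (-0.5, 1), ∇J = (-6, 10) → (-0.5, 1) − 0.125·(-6, 10) = (0.25, -0.25)
Step 2: at (0.25, -0.25), ∇J = (3, -2.5) → (0.25, -0.25) − 0.125·(3, -2.5) = (-0.125, 0.0625)
Step 3: at (-0.125, 0.0625), ∇J = (-1.5, 0.625) → (-0.125, 0.0625) − 0.125·(-1.5, 0.625) = (0.0625, -0.015625)
Step 4: at (0.0625, -0.015625), ∇J = (0.75, -0.15625) → (0.0625, -0.015625) − 0.125·(0.75, -0.15625) = (-0.03125, 0.00390625)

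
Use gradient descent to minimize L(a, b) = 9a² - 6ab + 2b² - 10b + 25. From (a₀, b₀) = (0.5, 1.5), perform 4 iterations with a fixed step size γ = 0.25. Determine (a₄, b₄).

(32, -6.59375)

∇L = (18a - 6b, -6a + 4b - 10)
Step 1: at (0.5, 1.5), ∇L = (0, -7) → (0.5, 1.5) − 0.25·(0, -7) = (0.5, 3.25)
Step 2: at (0.5, 3.25), ∇L = (-10.5, 0) → (0.5, 3.25) − 0.25·(-10.5, 0) = (3.125, 3.25)
Step 3: at (3.125, 3.25), ∇L = (36.75, -15.75) → (3.125, 3.25) − 0.25·(36.75, -15.75) = (-6.0625, 7.1875)
Step 4: at (-6.0625, 7.1875), ∇L = (-152.25, 55.125) → (-6.0625, 7.1875) − 0.25·(-152.25, 55.125) = (32, -6.59375)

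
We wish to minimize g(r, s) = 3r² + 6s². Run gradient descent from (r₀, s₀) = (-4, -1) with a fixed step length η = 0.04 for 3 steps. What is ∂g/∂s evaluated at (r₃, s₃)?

-1.687296

∇g = (6r, 12s)
(r₁, s₁) = (-4, -1) − 0.04·(-24, -12) = (-3.04, -0.52)
(r₂, s₂) = (-3.04, -0.52) − 0.04·(-18.24, -6.24) = (-2.3104, -0.2704)
(r₃, s₃) = (-2.3104, -0.2704) − 0.04·(-13.8624, -3.2448) = (-1.755904, -0.140608)
∂g/∂s at (-1.755904, -0.140608) = -1.687296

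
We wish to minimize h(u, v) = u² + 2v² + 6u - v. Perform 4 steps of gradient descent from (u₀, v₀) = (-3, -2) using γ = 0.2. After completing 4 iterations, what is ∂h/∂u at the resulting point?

0

∇h = (2u + 6, 4v - 1)
Step 1: at (-3, -2), ∇h = (0, -9) → (-3, -2) − 0.2·(0, -9) = (-3, -0.2)
Step 2: at (-3, -0.2), ∇h = (0, -1.8) → (-3, -0.2) − 0.2·(0, -1.8) = (-3, 0.16)
Step 3: at (-3, 0.16), ∇h = (0, -0.36) → (-3, 0.16) − 0.2·(0, -0.36) = (-3, 0.232)
Step 4: at (-3, 0.232), ∇h = (0, -0.072) → (-3, 0.232) − 0.2·(0, -0.072) = (-3, 0.2464)
∂h/∂u at (-3, 0.2464) = 0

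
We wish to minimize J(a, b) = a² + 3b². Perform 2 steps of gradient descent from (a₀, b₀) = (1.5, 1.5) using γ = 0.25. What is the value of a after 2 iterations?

∇J = (2a, 6b)
(a₁, b₁) = (1.5, 1.5) − 0.25·(3, 9) = (0.75, -0.75)
(a₂, b₂) = (0.75, -0.75) − 0.25·(1.5, -4.5) = (0.375, 0.375)
a = 0.375

0.375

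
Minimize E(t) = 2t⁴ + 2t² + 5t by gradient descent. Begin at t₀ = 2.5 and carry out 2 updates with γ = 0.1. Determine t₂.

E′(t) = 8t³ + 4t + 5
Step 1: E′(2.5) = 140; t₁ = 2.5 − 0.1·140 = -11.5
Step 2: E′(-11.5) = -12208; t₂ = -11.5 − 0.1·(-12208) = 1209.3

1209.3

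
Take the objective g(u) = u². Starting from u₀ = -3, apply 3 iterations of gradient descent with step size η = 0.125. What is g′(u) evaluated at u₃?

-2.53125

g′(u) = 2u
u₁ = -3 − 0.125·(-6) = -2.25
u₂ = -2.25 − 0.125·(-4.5) = -1.6875
u₃ = -1.6875 − 0.125·(-3.375) = -1.265625
g′(u) at (-1.265625) = -2.53125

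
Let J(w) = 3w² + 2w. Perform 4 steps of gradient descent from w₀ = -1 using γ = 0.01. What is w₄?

-0.85383264

J′(w) = 6w + 2
w₁ = -1 − 0.01·(-4) = -0.96
w₂ = -0.96 − 0.01·(-3.76) = -0.9224
w₃ = -0.9224 − 0.01·(-3.5344) = -0.887056
w₄ = -0.887056 − 0.01·(-3.322336) = -0.85383264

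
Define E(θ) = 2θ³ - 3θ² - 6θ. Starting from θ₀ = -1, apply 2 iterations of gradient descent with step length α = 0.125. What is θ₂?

-4.609375

E′(θ) = 6θ² - 6θ - 6
Step 1: E′(-1) = 6; θ₁ = -1 − 0.125·6 = -1.75
Step 2: E′(-1.75) = 22.875; θ₂ = -1.75 − 0.125·22.875 = -4.609375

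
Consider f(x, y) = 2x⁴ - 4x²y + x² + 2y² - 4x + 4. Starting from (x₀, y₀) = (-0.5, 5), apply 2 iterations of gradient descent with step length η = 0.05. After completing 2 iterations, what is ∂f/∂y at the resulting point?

∇f = (8x³ - 8xy + 2x - 4, -4x² + 4y)
Step 1: at (-0.5, 5), ∇f = (14, 19) → (-0.5, 5) − 0.05·(14, 19) = (-1.2, 4.05)
Step 2: at (-1.2, 4.05), ∇f = (18.656, 10.44) → (-1.2, 4.05) − 0.05·(18.656, 10.44) = (-2.1328, 3.528)
∂f/∂y at (-2.1328, 3.528) = -4.08334336

-4.08334336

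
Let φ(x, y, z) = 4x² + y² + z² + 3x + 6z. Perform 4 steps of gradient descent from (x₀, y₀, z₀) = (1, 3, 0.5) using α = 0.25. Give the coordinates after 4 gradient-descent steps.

∇φ = (8x + 3, 2y, 2z + 6)
(x₁, y₁, z₁) = (1, 3, 0.5) − 0.25·(11, 6, 7) = (-1.75, 1.5, -1.25)
(x₂, y₂, z₂) = (-1.75, 1.5, -1.25) − 0.25·(-11, 3, 3.5) = (1, 0.75, -2.125)
(x₃, y₃, z₃) = (1, 0.75, -2.125) − 0.25·(11, 1.5, 1.75) = (-1.75, 0.375, -2.5625)
(x₄, y₄, z₄) = (-1.75, 0.375, -2.5625) − 0.25·(-11, 0.75, 0.875) = (1, 0.1875, -2.78125)

(1, 0.1875, -2.78125)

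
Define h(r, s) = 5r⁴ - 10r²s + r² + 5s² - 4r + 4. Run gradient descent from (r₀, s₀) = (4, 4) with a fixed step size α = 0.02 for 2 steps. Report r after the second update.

∇h = (20r³ - 20rs + 2r - 4, -10r² + 10s)
Step 1: at (4, 4), ∇h = (964, -120) → (4, 4) − 0.02·(964, -120) = (-15.28, 6.4)
Step 2: at (-15.28, 6.4), ∇h = (-69429.71904, -2270.784) → (-15.28, 6.4) − 0.02·(-69429.71904, -2270.784) = (1373.3143808, 51.81568)
r = 1373.3143808

1373.3143808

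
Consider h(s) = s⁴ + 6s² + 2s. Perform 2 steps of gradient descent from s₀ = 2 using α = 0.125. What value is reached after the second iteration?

74.7265625

h′(s) = 4s³ + 12s + 2
s₁ = 2 − 0.125·58 = -5.25
s₂ = -5.25 − 0.125·(-639.8125) = 74.7265625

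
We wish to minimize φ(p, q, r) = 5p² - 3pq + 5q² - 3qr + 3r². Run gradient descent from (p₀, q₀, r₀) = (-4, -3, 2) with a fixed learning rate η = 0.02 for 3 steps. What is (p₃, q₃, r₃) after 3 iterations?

(-2.4116, -1.79616, 0.963056)

∇φ = (10p - 3q, -3p + 10q - 3r, -3q + 6r)
Step 1: at (-4, -3, 2), ∇φ = (-31, -24, 21) → (-4, -3, 2) − 0.02·(-31, -24, 21) = (-3.38, -2.52, 1.58)
Step 2: at (-3.38, -2.52, 1.58), ∇φ = (-26.24, -19.8, 17.04) → (-3.38, -2.52, 1.58) − 0.02·(-26.24, -19.8, 17.04) = (-2.8552, -2.124, 1.2392)
Step 3: at (-2.8552, -2.124, 1.2392), ∇φ = (-22.18, -16.392, 13.8072) → (-2.8552, -2.124, 1.2392) − 0.02·(-22.18, -16.392, 13.8072) = (-2.4116, -1.79616, 0.963056)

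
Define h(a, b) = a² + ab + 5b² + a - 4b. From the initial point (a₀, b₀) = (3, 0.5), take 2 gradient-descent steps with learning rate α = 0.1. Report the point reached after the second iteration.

(1.69, 0.175)

∇h = (2a + b + 1, a + 10b - 4)
(a₁, b₁) = (3, 0.5) − 0.1·(7.5, 4) = (2.25, 0.1)
(a₂, b₂) = (2.25, 0.1) − 0.1·(5.6, -0.75) = (1.69, 0.175)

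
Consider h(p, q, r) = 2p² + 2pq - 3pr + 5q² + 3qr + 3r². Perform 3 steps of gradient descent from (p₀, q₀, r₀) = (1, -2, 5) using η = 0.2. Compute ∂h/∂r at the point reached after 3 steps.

∇h = (4p + 2q - 3r, 2p + 10q + 3r, -3p + 3q + 6r)
(p₁, q₁, r₁) = (1, -2, 5) − 0.2·(-15, -3, 21) = (4, -1.4, 0.8)
(p₂, q₂, r₂) = (4, -1.4, 0.8) − 0.2·(10.8, -3.6, -11.4) = (1.84, -0.68, 3.08)
(p₃, q₃, r₃) = (1.84, -0.68, 3.08) − 0.2·(-3.24, 6.12, 10.92) = (2.488, -1.904, 0.896)
∂h/∂r at (2.488, -1.904, 0.896) = -7.8

-7.8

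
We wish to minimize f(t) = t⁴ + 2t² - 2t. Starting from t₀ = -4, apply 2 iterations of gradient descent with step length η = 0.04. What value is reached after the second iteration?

f′(t) = 4t³ + 4t - 2
t₁ = -4 − 0.04·(-274) = 6.96
t₂ = 6.96 − 0.04·1374.454144 = -48.01816576

-48.01816576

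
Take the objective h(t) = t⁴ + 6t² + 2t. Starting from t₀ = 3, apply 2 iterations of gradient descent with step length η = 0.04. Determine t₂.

h′(t) = 4t³ + 12t + 2
t₁ = 3 − 0.04·146 = -2.84
t₂ = -2.84 − 0.04·(-123.705216) = 2.10820864

2.10820864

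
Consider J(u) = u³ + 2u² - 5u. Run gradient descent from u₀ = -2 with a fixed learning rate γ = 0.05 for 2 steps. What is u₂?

-1.880375

J′(u) = 3u² + 4u - 5
u₁ = -2 − 0.05·(-1) = -1.95
u₂ = -1.95 − 0.05·(-1.3925) = -1.880375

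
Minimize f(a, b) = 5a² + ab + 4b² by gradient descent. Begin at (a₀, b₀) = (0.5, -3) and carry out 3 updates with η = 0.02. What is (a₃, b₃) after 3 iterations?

∇f = (10a + b, a + 8b)
Step 1: at (0.5, -3), ∇f = (2, -23.5) → (0.5, -3) − 0.02·(2, -23.5) = (0.46, -2.53)
Step 2: at (0.46, -2.53), ∇f = (2.07, -19.78) → (0.46, -2.53) − 0.02·(2.07, -19.78) = (0.4186, -2.1344)
Step 3: at (0.4186, -2.1344), ∇f = (2.0516, -16.6566) → (0.4186, -2.1344) − 0.02·(2.0516, -16.6566) = (0.377568, -1.801268)

(0.377568, -1.801268)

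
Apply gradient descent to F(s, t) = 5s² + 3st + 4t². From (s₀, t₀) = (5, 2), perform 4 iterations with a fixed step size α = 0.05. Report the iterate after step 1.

∇F = (10s + 3t, 3s + 8t)
Step 1: at (5, 2), ∇F = (56, 31) → (5, 2) − 0.05·(56, 31) = (2.2, 0.45)

(2.2, 0.45)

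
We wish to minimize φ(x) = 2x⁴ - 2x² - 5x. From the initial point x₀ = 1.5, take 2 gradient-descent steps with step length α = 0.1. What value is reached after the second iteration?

0.3608

φ′(x) = 8x³ - 4x - 5
Step 1: φ′(1.5) = 16; x₁ = 1.5 − 0.1·16 = -0.1
Step 2: φ′(-0.1) = -4.608; x₂ = -0.1 − 0.1·(-4.608) = 0.3608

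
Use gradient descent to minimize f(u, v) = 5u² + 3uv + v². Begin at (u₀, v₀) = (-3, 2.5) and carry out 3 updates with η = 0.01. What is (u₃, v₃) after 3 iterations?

(-2.3935035, 2.598212)

∇f = (10u + 3v, 3u + 2v)
Step 1: at (-3, 2.5), ∇f = (-22.5, -4) → (-3, 2.5) − 0.01·(-22.5, -4) = (-2.775, 2.54)
Step 2: at (-2.775, 2.54), ∇f = (-20.13, -3.245) → (-2.775, 2.54) − 0.01·(-20.13, -3.245) = (-2.5737, 2.57245)
Step 3: at (-2.5737, 2.57245), ∇f = (-18.01965, -2.5762) → (-2.5737, 2.57245) − 0.01·(-18.01965, -2.5762) = (-2.3935035, 2.598212)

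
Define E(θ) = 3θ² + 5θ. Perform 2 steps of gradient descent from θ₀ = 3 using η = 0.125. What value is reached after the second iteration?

-0.59375

E′(θ) = 6θ + 5
θ₁ = 3 − 0.125·23 = 0.125
θ₂ = 0.125 − 0.125·5.75 = -0.59375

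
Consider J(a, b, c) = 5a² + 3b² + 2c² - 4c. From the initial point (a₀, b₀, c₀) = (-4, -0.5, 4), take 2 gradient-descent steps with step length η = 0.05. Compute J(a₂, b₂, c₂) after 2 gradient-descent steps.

∇J = (10a, 6b, 4c - 4)
Step 1: at (-4, -0.5, 4), ∇J = (-40, -3, 12) → (-4, -0.5, 4) − 0.05·(-40, -3, 12) = (-2, -0.35, 3.4)
Step 2: at (-2, -0.35, 3.4), ∇J = (-20, -2.1, 9.6) → (-2, -0.35, 3.4) − 0.05·(-20, -2.1, 9.6) = (-1, -0.245, 2.92)
J(-1, -0.245, 2.92) = 10.552875

10.552875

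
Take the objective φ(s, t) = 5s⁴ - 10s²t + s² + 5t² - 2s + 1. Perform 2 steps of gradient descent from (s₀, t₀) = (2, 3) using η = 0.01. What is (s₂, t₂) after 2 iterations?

(1.7591376, 3.03964)

∇φ = (20s³ - 20st + 2s - 2, -10s² + 10t)
Step 1: at (2, 3), ∇φ = (42, -10) → (2, 3) − 0.01·(42, -10) = (1.58, 3.1)
Step 2: at (1.58, 3.1), ∇φ = (-17.91376, 6.036) → (1.58, 3.1) − 0.01·(-17.91376, 6.036) = (1.7591376, 3.03964)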